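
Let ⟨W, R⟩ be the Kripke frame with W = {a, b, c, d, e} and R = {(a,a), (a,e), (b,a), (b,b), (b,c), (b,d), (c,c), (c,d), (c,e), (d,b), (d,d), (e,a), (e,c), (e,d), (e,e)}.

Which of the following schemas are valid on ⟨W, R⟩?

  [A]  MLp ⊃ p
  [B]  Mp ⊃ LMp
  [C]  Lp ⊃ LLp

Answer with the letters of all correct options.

R is not symmetric: b R a but not a R b.
R is not transitive: a R e and e R c but not a R c.
R is not euclidean: b R a and b R b but not a R b.
(A) the dual of axiom B: valid iff R is symmetric. R is not symmetric — not valid.
(B) Mp ⊃ LMp is axiom 5; it is valid on a frame exactly when R is euclidean. R is not euclidean, so not valid.
(C) Lp ⊃ LLp is axiom 4, which corresponds to transitivity. R is not transitive — not valid.

none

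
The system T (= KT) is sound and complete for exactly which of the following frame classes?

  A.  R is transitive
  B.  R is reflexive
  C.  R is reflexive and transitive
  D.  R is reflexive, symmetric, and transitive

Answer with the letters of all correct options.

B

(A) this class determines K4, not T (= KT).
(B) T (= KT) is sound and complete for exactly this class.
(C) this class determines S4, not T (= KT).
(D) this class determines S5, not T (= KT).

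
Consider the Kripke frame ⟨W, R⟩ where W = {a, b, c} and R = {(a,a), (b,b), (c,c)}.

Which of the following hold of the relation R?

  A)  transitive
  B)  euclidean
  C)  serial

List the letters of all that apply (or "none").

A, B, C

(A) transitive: R is closed under composition.
(B) euclidean: any two R-successors of the same world are R-related.
(C) serial: every world has an R-successor.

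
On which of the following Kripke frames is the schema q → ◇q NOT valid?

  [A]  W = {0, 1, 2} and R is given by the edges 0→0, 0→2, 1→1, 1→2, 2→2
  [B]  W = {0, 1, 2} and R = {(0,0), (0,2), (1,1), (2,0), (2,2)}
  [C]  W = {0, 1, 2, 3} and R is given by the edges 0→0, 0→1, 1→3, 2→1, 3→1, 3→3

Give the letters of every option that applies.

The schema q → ◇q is the dual of axiom T; it is valid on a frame iff R is reflexive.
(A) R is reflexive (each world relates to itself), so the schema is valid here.
(B) R is reflexive (each world relates to itself), so the schema is valid here.
(C) R is not reflexive (not 1 R 1), so the schema fails here.

C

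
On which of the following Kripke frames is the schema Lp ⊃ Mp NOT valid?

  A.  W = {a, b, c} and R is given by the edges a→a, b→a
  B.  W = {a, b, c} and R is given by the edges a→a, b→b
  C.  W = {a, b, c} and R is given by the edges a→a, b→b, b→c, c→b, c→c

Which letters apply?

The schema Lp ⊃ Mp is axiom D; it is valid on a frame iff R is serial.
(A) R is not serial (c has no R-successor), so the schema fails here.
(B) R is not serial (c has no R-successor), so the schema fails here.
(C) R is serial (every world has an R-successor), so the schema is valid here.

A, B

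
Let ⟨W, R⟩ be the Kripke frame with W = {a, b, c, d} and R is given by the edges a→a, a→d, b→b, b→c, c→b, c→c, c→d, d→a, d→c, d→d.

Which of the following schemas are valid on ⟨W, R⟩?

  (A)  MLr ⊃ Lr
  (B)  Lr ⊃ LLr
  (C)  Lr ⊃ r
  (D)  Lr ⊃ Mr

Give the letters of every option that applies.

R is reflexive: each world relates to itself.
R is not transitive: a R d and d R c but not a R c.
R is not euclidean: c R b and c R d but not b R d.
R is serial: every world has an R-successor.
(A) MLr ⊃ Lr is the dual of axiom 5, which corresponds to the euclidean property. R is not euclidean — not valid.
(B) Lr ⊃ LLr is axiom 4, which corresponds to transitivity. R is not transitive — not valid.
(C) Lr ⊃ r is axiom T, which corresponds to reflexivity. R is reflexive — valid.
(D) axiom D: valid iff R is serial. R is serial — valid.

C, D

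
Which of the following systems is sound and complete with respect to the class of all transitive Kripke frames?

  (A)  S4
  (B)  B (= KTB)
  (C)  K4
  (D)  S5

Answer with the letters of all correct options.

(A) S4 is determined by the class of reflexive and transitive frames.
(B) B (= KTB) is determined by the class of reflexive and symmetric frames.
(C) K4 is determined by exactly this class.
(D) S5 is determined by the class of reflexive, symmetric, and transitive frames.

C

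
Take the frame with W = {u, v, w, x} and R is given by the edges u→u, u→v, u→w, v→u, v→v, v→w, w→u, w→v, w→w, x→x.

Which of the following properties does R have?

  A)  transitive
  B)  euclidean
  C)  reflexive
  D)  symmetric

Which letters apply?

(A) transitive: R is closed under composition.
(B) euclidean: any two R-successors of the same world are R-related.
(C) reflexive: each world relates to itself.
(D) symmetric: every R-edge is matched by its reverse.

A, B, C, D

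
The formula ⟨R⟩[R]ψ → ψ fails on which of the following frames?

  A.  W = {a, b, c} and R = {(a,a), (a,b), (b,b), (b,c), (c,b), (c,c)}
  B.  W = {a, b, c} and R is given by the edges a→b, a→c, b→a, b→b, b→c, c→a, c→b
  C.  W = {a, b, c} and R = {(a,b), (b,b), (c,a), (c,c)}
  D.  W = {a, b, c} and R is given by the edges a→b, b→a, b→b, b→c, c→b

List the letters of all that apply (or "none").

The schema ⟨R⟩[R]ψ → ψ is the dual of axiom B; it is valid on a frame iff R is symmetric.
(A) R is not symmetric (a R b but not b R a), so the schema fails here.
(B) R is symmetric (every R-edge is matched by its reverse), so the schema is valid here.
(C) R is not symmetric (a R b but not b R a), so the schema fails here.
(D) R is symmetric (every R-edge is matched by its reverse), so the schema is valid here.

A, C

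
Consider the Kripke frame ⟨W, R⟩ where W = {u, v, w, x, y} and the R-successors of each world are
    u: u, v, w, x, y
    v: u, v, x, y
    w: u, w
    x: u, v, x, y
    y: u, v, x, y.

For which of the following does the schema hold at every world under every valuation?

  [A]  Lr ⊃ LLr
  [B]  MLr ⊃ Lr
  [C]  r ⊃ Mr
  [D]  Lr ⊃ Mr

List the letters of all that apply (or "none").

R is reflexive: each world relates to itself.
R is not transitive: v R u and u R w but not v R w.
R is not euclidean: u R v and u R w but not v R w.
R is serial: every world has an R-successor.
(A) Lr ⊃ LLr is axiom 4, which corresponds to transitivity. R is not transitive — not valid.
(B) the dual of axiom 5: valid iff R is euclidean. R is not euclidean — not valid.
(C) r ⊃ Mr is the dual of axiom T, which corresponds to reflexivity. R is reflexive — valid.
(D) Lr ⊃ Mr is axiom D, which corresponds to seriality. R is serial — valid.

C, D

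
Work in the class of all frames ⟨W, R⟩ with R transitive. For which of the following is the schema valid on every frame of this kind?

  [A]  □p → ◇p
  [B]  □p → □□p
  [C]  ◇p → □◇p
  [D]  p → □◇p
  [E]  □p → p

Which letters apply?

(A) □p → ◇p is axiom D, which corresponds to seriality. Such an R need not be serial — not valid.
(B) □p → □□p is axiom 4; it is valid on a frame exactly when R is transitive. Every such R is transitive, so valid.
(C) ◇p → □◇p (axiom 5) characterises the euclidean frames. Such an R need not be euclidean — not valid.
(D) p → □◇p is axiom B; it is valid on a frame exactly when R is symmetric. Such an R need not be symmetric, so not valid.
(E) axiom T: valid iff R is reflexive. Such an R need not be reflexive — not valid.

B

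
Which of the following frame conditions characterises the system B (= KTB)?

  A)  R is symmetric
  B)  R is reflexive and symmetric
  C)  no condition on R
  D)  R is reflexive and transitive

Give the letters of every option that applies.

B

(A) this class determines KB, not B (= KTB).
(B) B (= KTB) is sound and complete for exactly this class.
(C) this class determines K, not B (= KTB).
(D) this class determines S4, not B (= KTB).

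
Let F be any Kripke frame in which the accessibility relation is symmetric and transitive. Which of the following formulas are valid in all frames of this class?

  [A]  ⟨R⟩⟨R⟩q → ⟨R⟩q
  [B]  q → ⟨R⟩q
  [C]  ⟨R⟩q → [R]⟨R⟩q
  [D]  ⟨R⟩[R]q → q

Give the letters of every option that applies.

A symmetric transitive relation is euclidean (uRv and uRw give vRu by symmetry, then vRw by transitivity).
(A) ⟨R⟩⟨R⟩q → ⟨R⟩q is the dual of axiom 4, which corresponds to transitivity. Every such R is transitive — valid.
(B) q → ⟨R⟩q is the dual of axiom T; it is valid on a frame exactly when R is reflexive. Such an R need not be reflexive, so not valid.
(C) ⟨R⟩q → [R]⟨R⟩q is axiom 5, which corresponds to the euclidean property. Every such R is euclidean — valid.
(D) the dual of axiom B: valid iff R is symmetric. Every such R is symmetric — valid.

A, C, D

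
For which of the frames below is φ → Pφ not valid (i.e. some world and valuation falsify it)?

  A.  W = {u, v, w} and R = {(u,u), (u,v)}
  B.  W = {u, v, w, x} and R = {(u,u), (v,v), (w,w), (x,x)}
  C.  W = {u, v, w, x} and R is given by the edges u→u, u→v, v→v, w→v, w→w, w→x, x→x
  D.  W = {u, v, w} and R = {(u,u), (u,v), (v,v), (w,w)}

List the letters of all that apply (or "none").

A

The schema φ → Pφ is the dual of axiom T; it is valid on a frame iff R is reflexive.
(A) R is not reflexive (not v R v), so the schema fails here.
(B) R is reflexive (each world relates to itself), so the schema is valid here.
(C) R is reflexive (each world relates to itself), so the schema is valid here.
(D) R is reflexive (each world relates to itself), so the schema is valid here.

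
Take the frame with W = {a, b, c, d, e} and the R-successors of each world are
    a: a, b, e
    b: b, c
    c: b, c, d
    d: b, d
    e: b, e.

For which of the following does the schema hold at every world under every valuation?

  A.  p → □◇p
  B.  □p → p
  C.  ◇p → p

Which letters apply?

R is reflexive: each world relates to itself.
R is not symmetric: a R b but not b R a.
R is not a subset of the identity: a R b with a ≠ b.
(A) axiom B: valid iff R is symmetric. R is not symmetric — not valid.
(B) □p → p is axiom T, which corresponds to reflexivity. R is reflexive — valid.
(C) ◇p → p is valid only on frames where every R-edge is a self-loop. Here R ⊄ identity — not valid.

B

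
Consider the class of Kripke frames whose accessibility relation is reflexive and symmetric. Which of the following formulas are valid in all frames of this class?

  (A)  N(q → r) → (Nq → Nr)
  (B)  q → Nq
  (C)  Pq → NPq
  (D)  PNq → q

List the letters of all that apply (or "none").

Reflexive relations are serial.
(A) this is just K, valid on every normal frame.
(B) q → Nq is valid only on frames where every R-edge is a self-loop. Such an R need not be a subset of the identity — not valid.
(C) axiom 5: valid iff R is euclidean. Such an R need not be euclidean — not valid.
(D) PNq → q (the dual of axiom B) characterises the symmetric frames. Every such R is symmetric — valid.

A, D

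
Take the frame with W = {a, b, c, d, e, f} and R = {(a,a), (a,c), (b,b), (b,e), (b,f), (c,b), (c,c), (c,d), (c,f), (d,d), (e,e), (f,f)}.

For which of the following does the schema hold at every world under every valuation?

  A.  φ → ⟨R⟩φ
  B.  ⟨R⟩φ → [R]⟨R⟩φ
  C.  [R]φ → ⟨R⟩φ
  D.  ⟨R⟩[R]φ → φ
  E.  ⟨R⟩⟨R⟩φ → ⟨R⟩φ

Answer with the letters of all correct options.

A, C

R is reflexive: each world relates to itself.
R is not symmetric: a R c but not c R a.
R is not transitive: a R c and c R b but not a R b.
R is not euclidean: a R c and a R a but not c R a.
R is serial: every world has an R-successor.
(A) φ → ⟨R⟩φ (the dual of axiom T) characterises the reflexive frames. R is reflexive — valid.
(B) axiom 5: valid iff R is euclidean. R is not euclidean — not valid.
(C) [R]φ → ⟨R⟩φ is axiom D; it is valid on a frame exactly when R is serial. R is serial, so valid.
(D) ⟨R⟩[R]φ → φ (the dual of axiom B) characterises the symmetric frames. R is not symmetric — not valid.
(E) ⟨R⟩⟨R⟩φ → ⟨R⟩φ is the dual of axiom 4; it is valid on a frame exactly when R is transitive. R is not transitive, so not valid.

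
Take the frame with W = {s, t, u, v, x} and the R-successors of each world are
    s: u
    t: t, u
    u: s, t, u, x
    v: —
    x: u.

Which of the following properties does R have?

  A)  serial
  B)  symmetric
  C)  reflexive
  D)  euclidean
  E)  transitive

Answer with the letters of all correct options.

B

(A) not serial: v has no R-successor.
(B) symmetric: every R-edge is matched by its reverse.
(C) not reflexive: not s R s.
(D) not euclidean: u R s and u R t but not s R t.
(E) not transitive: s R u and u R s but not s R s.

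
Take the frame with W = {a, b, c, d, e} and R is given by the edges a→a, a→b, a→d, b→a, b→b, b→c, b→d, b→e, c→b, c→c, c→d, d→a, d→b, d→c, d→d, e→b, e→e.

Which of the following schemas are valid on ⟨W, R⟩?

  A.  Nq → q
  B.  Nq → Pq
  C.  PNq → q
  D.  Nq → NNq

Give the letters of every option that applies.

R is reflexive: each world relates to itself.
R is symmetric: every R-edge is matched by its reverse.
R is not transitive: a R b and b R c but not a R c.
R is serial: every world has an R-successor.
(A) Nq → q (axiom T) characterises the reflexive frames. R is reflexive — valid.
(B) Nq → Pq is axiom D; it is valid on a frame exactly when R is serial. R is serial, so valid.
(C) PNq → q is the dual of axiom B, which corresponds to symmetry. R is symmetric — valid.
(D) Nq → NNq is axiom 4; it is valid on a frame exactly when R is transitive. R is not transitive, so not valid.

A, B, C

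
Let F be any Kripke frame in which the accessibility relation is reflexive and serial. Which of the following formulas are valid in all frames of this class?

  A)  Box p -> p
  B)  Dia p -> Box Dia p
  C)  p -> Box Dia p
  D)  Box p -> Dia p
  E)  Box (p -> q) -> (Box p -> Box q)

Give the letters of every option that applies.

A, D, E

(A) Box p -> p is axiom T; it is valid on a frame exactly when R is reflexive. Every such R is reflexive, so valid.
(B) axiom 5: valid iff R is euclidean. Such an R need not be euclidean — not valid.
(C) p -> Box Dia p (axiom B) characterises the symmetric frames. Such an R need not be symmetric — not valid.
(D) axiom D: valid iff R is serial. Every such R is serial — valid.
(E) this is just K, valid on every normal frame.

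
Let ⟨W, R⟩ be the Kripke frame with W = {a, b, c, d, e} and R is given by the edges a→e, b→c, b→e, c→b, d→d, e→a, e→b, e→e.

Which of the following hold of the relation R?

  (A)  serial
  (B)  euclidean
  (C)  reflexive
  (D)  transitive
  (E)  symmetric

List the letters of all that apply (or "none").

(A) serial: every world has an R-successor.
(B) not euclidean: b R c and b R e but not c R e.
(C) not reflexive: not a R a.
(D) not transitive: a R e and e R a but not a R a.
(E) symmetric: every R-edge is matched by its reverse.

A, E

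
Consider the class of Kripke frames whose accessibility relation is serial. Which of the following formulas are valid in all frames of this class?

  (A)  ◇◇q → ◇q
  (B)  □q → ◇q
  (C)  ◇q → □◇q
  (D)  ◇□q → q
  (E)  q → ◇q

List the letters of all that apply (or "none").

(A) ◇◇q → ◇q is the dual of axiom 4; it is valid on a frame exactly when R is transitive. Such an R need not be transitive, so not valid.
(B) □q → ◇q is axiom D, which corresponds to seriality. Every such R is serial — valid.
(C) ◇q → □◇q is axiom 5, which corresponds to the euclidean property. Such an R need not be euclidean — not valid.
(D) ◇□q → q is the dual of axiom B, which corresponds to symmetry. Such an R need not be symmetric — not valid.
(E) q → ◇q is the dual of axiom T, which corresponds to reflexivity. Such an R need not be reflexive — not valid.

B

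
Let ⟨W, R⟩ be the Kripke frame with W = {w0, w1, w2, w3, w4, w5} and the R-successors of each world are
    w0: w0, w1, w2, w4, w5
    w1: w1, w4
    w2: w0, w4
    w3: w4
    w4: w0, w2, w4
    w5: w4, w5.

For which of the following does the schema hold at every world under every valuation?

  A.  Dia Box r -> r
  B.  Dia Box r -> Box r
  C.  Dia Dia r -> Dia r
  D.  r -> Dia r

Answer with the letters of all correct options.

none

R is not reflexive: not w2 R w2.
R is not symmetric: w0 R w1 but not w1 R w0.
R is not transitive: w1 R w4 and w4 R w0 but not w1 R w0.
R is not euclidean: w0 R w1 and w0 R w0 but not w1 R w0.
(A) the dual of axiom B: valid iff R is symmetric. R is not symmetric — not valid.
(B) Dia Box r -> Box r is the dual of axiom 5, which corresponds to the euclidean property. R is not euclidean — not valid.
(C) Dia Dia r -> Dia r is the dual of axiom 4, which corresponds to transitivity. R is not transitive — not valid.
(D) r -> Dia r is the dual of axiom T, which corresponds to reflexivity. R is not reflexive — not valid.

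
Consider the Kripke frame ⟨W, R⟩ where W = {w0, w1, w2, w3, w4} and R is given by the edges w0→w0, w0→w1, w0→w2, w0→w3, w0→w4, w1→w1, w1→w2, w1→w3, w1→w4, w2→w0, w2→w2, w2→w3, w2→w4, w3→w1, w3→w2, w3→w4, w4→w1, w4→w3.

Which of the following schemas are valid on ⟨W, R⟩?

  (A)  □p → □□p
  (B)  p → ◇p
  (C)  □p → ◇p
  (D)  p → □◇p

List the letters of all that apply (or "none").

C

R is not reflexive: not w3 R w3.
R is not symmetric: w0 R w1 but not w1 R w0.
R is not transitive: w1 R w2 and w2 R w0 but not w1 R w0.
R is serial: every world has an R-successor.
(A) □p → □□p (axiom 4) characterises the transitive frames. R is not transitive — not valid.
(B) p → ◇p (the dual of axiom T) characterises the reflexive frames. R is not reflexive — not valid.
(C) axiom D: valid iff R is serial. R is serial — valid.
(D) axiom B: valid iff R is symmetric. R is not symmetric — not valid.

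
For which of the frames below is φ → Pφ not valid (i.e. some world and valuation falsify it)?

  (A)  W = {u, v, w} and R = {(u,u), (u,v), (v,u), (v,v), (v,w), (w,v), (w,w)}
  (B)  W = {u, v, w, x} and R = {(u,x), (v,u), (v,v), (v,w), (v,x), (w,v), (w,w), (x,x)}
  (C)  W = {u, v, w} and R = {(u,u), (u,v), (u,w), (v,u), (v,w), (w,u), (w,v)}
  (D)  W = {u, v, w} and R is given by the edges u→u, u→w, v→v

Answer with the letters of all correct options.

The schema φ → Pφ is the dual of axiom T; it is valid on a frame iff R is reflexive.
(A) R is reflexive (each world relates to itself), so the schema is valid here.
(B) R is not reflexive (not u R u), so the schema fails here.
(C) R is not reflexive (not v R v), so the schema fails here.
(D) R is not reflexive (not w R w), so the schema fails here.

B, C, D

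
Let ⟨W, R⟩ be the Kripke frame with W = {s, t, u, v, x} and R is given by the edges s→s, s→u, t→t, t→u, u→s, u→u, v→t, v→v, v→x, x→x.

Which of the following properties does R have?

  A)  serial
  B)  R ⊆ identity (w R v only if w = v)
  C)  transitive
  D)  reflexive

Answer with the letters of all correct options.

A, D

(A) serial: every world has an R-successor.
(B) not ⊆ identity: s R u with s ≠ u.
(C) not transitive: t R u and u R s but not t R s.
(D) reflexive: each world relates to itself.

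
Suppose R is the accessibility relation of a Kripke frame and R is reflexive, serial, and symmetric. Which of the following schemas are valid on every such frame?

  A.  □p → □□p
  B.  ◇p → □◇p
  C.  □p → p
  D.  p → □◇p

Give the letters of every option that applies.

C, D

(A) axiom 4: valid iff R is transitive. Such an R need not be transitive — not valid.
(B) ◇p → □◇p is axiom 5, which corresponds to the euclidean property. Such an R need not be euclidean — not valid.
(C) axiom T: valid iff R is reflexive. Every such R is reflexive — valid.
(D) p → □◇p (axiom B) characterises the symmetric frames. Every such R is symmetric — valid.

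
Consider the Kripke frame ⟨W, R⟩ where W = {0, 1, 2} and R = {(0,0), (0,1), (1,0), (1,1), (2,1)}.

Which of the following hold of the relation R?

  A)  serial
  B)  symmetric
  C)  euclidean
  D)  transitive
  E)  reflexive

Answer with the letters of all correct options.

(A) serial: every world has an R-successor.
(B) not symmetric: 2 R 1 but not 1 R 2.
(C) euclidean: any two R-successors of the same world are R-related.
(D) not transitive: 2 R 1 and 1 R 0 but not 2 R 0.
(E) not reflexive: not 2 R 2.

A, C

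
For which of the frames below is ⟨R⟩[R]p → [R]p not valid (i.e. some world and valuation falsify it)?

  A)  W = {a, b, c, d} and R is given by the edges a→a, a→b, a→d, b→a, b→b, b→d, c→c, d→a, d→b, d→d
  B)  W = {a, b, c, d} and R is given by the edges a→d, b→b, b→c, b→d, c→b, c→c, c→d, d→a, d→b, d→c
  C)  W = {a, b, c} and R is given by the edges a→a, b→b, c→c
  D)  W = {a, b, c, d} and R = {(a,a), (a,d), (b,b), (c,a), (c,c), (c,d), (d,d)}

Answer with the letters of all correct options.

The schema ⟨R⟩[R]p → [R]p is the dual of axiom 5; it is valid on a frame iff R is euclidean.
(A) R is euclidean (any two R-successors of the same world are R-related), so the schema is valid here.
(B) R is not euclidean (d R a and d R b but not a R b), so the schema fails here.
(C) R is euclidean (any two R-successors of the same world are R-related), so the schema is valid here.
(D) R is not euclidean (a R d and a R a but not d R a), so the schema fails here.

B, D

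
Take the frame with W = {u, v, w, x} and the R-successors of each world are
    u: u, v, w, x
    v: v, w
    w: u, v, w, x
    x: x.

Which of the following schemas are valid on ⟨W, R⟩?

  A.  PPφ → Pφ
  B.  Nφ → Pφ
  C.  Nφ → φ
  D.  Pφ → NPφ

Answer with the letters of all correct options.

B, C

R is reflexive: each world relates to itself.
R is not transitive: v R w and w R u but not v R u.
R is not euclidean: u R v and u R u but not v R u.
R is serial: every world has an R-successor.
(A) PPφ → Pφ (the dual of axiom 4) characterises the transitive frames. R is not transitive — not valid.
(B) Nφ → Pφ is axiom D, which corresponds to seriality. R is serial — valid.
(C) Nφ → φ is axiom T; it is valid on a frame exactly when R is reflexive. R is reflexive, so valid.
(D) axiom 5: valid iff R is euclidean. R is not euclidean — not valid.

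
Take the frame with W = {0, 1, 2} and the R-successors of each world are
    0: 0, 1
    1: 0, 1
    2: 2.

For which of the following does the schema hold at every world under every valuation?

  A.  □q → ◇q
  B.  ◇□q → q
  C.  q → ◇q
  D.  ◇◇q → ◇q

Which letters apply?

A, B, C, D

R is reflexive: each world relates to itself.
R is symmetric: every R-edge is matched by its reverse.
R is transitive: R is closed under composition.
R is serial: every world has an R-successor.
(A) □q → ◇q (axiom D) characterises the serial frames. R is serial — valid.
(B) ◇□q → q is the dual of axiom B, which corresponds to symmetry. R is symmetric — valid.
(C) q → ◇q (the dual of axiom T) characterises the reflexive frames. R is reflexive — valid.
(D) ◇◇q → ◇q is the dual of axiom 4, which corresponds to transitivity. R is transitive — valid.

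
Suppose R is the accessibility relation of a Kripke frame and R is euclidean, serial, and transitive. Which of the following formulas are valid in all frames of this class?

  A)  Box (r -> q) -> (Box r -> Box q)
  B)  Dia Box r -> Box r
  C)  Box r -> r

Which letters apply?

(A) Box (r -> q) -> (Box r -> Box q) is axiom K, valid on every Kripke frame — valid.
(B) Dia Box r -> Box r is the dual of axiom 5; it is valid on a frame exactly when R is euclidean. Every such R is euclidean, so valid.
(C) Box r -> r is axiom T, which corresponds to reflexivity. Such an R need not be reflexive — not valid.

A, B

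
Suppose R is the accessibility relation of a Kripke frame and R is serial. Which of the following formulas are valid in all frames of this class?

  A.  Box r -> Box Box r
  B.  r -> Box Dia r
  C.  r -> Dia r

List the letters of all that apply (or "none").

(A) Box r -> Box Box r (axiom 4) characterises the transitive frames. Such an R need not be transitive — not valid.
(B) r -> Box Dia r is axiom B, which corresponds to symmetry. Such an R need not be symmetric — not valid.
(C) r -> Dia r is the dual of axiom T; it is valid on a frame exactly when R is reflexive. Such an R need not be reflexive, so not valid.

none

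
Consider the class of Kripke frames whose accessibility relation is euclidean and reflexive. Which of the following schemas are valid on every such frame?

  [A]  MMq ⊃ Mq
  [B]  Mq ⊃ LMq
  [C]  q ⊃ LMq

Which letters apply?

A, B, C

A reflexive euclidean relation is also symmetric (from wRw and wRv the euclidean condition gives vRw) and hence transitive; it is an equivalence relation.
(A) the dual of axiom 4: valid iff R is transitive. Every such R is transitive — valid.
(B) Mq ⊃ LMq (axiom 5) characterises the euclidean frames. Every such R is euclidean — valid.
(C) q ⊃ LMq (axiom B) characterises the symmetric frames. Every such R is symmetric — valid.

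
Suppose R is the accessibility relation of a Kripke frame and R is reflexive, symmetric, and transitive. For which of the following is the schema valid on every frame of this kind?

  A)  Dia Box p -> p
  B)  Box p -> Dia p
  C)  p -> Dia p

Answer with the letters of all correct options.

A relation that is reflexive, symmetric, and transitive is also euclidean and serial.
(A) the dual of axiom B: valid iff R is symmetric. Every such R is symmetric — valid.
(B) Box p -> Dia p is axiom D; it is valid on a frame exactly when R is serial. Every such R is serial, so valid.
(C) the dual of axiom T: valid iff R is reflexive. Every such R is reflexive — valid.

A, B, C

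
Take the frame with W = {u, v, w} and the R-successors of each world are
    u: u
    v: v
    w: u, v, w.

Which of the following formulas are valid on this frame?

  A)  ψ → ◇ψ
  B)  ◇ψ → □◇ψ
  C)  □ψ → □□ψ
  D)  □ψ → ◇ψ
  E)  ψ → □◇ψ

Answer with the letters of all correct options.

A, C, D

R is reflexive: each world relates to itself.
R is not symmetric: w R u but not u R w.
R is transitive: R is closed under composition.
R is not euclidean: w R u and w R v but not u R v.
R is serial: every world has an R-successor.
(A) ψ → ◇ψ is the dual of axiom T, which corresponds to reflexivity. R is reflexive — valid.
(B) ◇ψ → □◇ψ is axiom 5; it is valid on a frame exactly when R is euclidean. R is not euclidean, so not valid.
(C) □ψ → □□ψ is axiom 4, which corresponds to transitivity. R is transitive — valid.
(D) axiom D: valid iff R is serial. R is serial — valid.
(E) ψ → □◇ψ is axiom B; it is valid on a frame exactly when R is symmetric. R is not symmetric, so not valid.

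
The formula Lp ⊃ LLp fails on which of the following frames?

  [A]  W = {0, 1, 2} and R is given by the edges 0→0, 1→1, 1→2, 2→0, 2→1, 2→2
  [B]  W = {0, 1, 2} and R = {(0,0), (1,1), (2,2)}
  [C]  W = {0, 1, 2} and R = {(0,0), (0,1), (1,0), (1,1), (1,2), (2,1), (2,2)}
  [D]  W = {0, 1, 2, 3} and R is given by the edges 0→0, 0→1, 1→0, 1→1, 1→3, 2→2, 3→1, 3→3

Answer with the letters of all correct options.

The schema Lp ⊃ LLp is axiom 4; it is valid on a frame iff R is transitive.
(A) R is not transitive (1 R 2 and 2 R 0 but not 1 R 0), so the schema fails here.
(B) R is transitive (R is closed under composition), so the schema is valid here.
(C) R is not transitive (0 R 1 and 1 R 2 but not 0 R 2), so the schema fails here.
(D) R is not transitive (0 R 1 and 1 R 3 but not 0 R 3), so the schema fails here.

A, C, D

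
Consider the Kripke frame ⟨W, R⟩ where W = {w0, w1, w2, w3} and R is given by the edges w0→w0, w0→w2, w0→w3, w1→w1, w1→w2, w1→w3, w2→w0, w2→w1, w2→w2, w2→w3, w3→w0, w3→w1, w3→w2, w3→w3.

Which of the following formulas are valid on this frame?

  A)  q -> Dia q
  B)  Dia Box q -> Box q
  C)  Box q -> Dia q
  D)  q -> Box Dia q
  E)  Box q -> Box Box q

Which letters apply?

R is reflexive: each world relates to itself.
R is symmetric: every R-edge is matched by its reverse.
R is not transitive: w0 R w2 and w2 R w1 but not w0 R w1.
R is not euclidean: w2 R w0 and w2 R w1 but not w0 R w1.
R is serial: every world has an R-successor.
(A) q -> Dia q (the dual of axiom T) characterises the reflexive frames. R is reflexive — valid.
(B) Dia Box q -> Box q is the dual of axiom 5; it is valid on a frame exactly when R is euclidean. R is not euclidean, so not valid.
(C) Box q -> Dia q is axiom D; it is valid on a frame exactly when R is serial. R is serial, so valid.
(D) axiom B: valid iff R is symmetric. R is symmetric — valid.
(E) Box q -> Box Box q is axiom 4, which corresponds to transitivity. R is not transitive — not valid.

A, C, D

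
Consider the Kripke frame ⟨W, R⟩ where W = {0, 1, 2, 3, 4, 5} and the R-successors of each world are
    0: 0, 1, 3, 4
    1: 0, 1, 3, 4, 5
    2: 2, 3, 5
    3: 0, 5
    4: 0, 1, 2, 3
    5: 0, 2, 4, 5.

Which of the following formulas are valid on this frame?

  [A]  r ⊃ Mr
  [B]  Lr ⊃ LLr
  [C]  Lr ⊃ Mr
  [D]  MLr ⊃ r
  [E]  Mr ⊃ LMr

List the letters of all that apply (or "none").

C

R is not reflexive: not 3 R 3.
R is not symmetric: 1 R 3 but not 3 R 1.
R is not transitive: 0 R 1 and 1 R 5 but not 0 R 5.
R is not euclidean: 0 R 3 and 0 R 1 but not 3 R 1.
R is serial: every world has an R-successor.
(A) r ⊃ Mr is the dual of axiom T, which corresponds to reflexivity. R is not reflexive — not valid.
(B) Lr ⊃ LLr (axiom 4) characterises the transitive frames. R is not transitive — not valid.
(C) Lr ⊃ Mr is axiom D, which corresponds to seriality. R is serial — valid.
(D) the dual of axiom B: valid iff R is symmetric. R is not symmetric — not valid.
(E) Mr ⊃ LMr is axiom 5, which corresponds to the euclidean property. R is not euclidean — not valid.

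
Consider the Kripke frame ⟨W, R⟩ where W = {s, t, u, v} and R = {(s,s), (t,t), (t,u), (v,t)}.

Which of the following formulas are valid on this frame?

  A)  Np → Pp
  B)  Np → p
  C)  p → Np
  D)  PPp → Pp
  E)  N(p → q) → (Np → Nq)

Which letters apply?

R is not reflexive: not u R u.
R is not transitive: v R t and t R u but not v R u.
R is not serial: u has no R-successor.
R is not a subset of the identity: t R u with t ≠ u.
(A) Np → Pp (axiom D) characterises the serial frames. R is not serial — not valid.
(B) axiom T: valid iff R is reflexive. R is not reflexive — not valid.
(C) p → Np is equivalent to ◇p→p; it holds exactly when R ⊆ identity. Here R ⊄ identity — not valid.
(D) PPp → Pp is the dual of axiom 4; it is valid on a frame exactly when R is transitive. R is not transitive, so not valid.
(E) N(p → q) → (Np → Nq) is the K axiom; it holds on all frames — valid.

E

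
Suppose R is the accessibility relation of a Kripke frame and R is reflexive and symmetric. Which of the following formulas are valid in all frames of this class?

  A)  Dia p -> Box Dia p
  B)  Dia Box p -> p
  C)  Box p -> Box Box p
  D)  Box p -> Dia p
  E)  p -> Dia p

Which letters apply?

B, D, E

Reflexive relations are serial.
(A) axiom 5: valid iff R is euclidean. Such an R need not be euclidean — not valid.
(B) Dia Box p -> p (the dual of axiom B) characterises the symmetric frames. Every such R is symmetric — valid.
(C) Box p -> Box Box p is axiom 4; it is valid on a frame exactly when R is transitive. Such an R need not be transitive, so not valid.
(D) Box p -> Dia p is axiom D; it is valid on a frame exactly when R is serial. Every such R is serial, so valid.
(E) p -> Dia p is the dual of axiom T, which corresponds to reflexivity. Every such R is reflexive — valid.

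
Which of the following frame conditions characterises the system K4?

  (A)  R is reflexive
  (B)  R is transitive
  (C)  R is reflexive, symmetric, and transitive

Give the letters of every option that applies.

(A) this class determines T (= KT), not K4.
(B) K4 is sound and complete for exactly this class.
(C) this class determines S5, not K4.

B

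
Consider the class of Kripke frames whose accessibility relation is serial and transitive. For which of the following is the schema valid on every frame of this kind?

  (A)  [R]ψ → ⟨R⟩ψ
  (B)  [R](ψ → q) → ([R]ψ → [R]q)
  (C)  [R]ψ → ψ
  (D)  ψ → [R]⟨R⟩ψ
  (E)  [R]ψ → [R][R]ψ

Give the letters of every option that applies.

(A) [R]ψ → ⟨R⟩ψ (axiom D) characterises the serial frames. Every such R is serial — valid.
(B) this is just K, valid on every normal frame.
(C) axiom T: valid iff R is reflexive. Such an R need not be reflexive — not valid.
(D) axiom B: valid iff R is symmetric. Such an R need not be symmetric — not valid.
(E) [R]ψ → [R][R]ψ is axiom 4, which corresponds to transitivity. Every such R is transitive — valid.

A, B, E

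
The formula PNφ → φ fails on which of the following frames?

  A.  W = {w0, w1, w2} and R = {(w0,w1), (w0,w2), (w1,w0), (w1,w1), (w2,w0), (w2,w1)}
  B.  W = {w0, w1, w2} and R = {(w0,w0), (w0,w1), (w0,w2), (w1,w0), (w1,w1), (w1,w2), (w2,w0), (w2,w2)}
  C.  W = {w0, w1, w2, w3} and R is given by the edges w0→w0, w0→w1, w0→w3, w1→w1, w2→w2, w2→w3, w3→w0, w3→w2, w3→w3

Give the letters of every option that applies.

A, B, C

The schema PNφ → φ is the dual of axiom B; it is valid on a frame iff R is symmetric.
(A) R is not symmetric (w2 R w1 but not w1 R w2), so the schema fails here.
(B) R is not symmetric (w1 R w2 but not w2 R w1), so the schema fails here.
(C) R is not symmetric (w0 R w1 but not w1 R w0), so the schema fails here.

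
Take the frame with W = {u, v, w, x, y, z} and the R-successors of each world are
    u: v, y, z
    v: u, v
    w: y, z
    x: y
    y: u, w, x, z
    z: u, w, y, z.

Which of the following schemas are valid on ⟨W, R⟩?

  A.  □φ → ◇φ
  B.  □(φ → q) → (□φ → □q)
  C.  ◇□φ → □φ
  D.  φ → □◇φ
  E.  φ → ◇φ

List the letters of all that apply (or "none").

R is not reflexive: not u R u.
R is symmetric: every R-edge is matched by its reverse.
R is not euclidean: u R v and u R y but not v R y.
R is serial: every world has an R-successor.
(A) □φ → ◇φ (axiom D) characterises the serial frames. R is serial — valid.
(B) □(φ → q) → (□φ → □q) is axiom K, valid on every Kripke frame — valid.
(C) ◇□φ → □φ is the dual of axiom 5; it is valid on a frame exactly when R is euclidean. R is not euclidean, so not valid.
(D) φ → □◇φ is axiom B, which corresponds to symmetry. R is symmetric — valid.
(E) the dual of axiom T: valid iff R is reflexive. R is not reflexive — not valid.

A, B, D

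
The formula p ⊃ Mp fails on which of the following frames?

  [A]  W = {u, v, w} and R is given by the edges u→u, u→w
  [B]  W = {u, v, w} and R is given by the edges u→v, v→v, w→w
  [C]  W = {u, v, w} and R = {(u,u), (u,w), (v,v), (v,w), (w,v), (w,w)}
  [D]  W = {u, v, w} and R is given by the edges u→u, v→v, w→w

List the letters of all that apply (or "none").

The schema p ⊃ Mp is the dual of axiom T; it is valid on a frame iff R is reflexive.
(A) R is not reflexive (not v R v), so the schema fails here.
(B) R is not reflexive (not u R u), so the schema fails here.
(C) R is reflexive (each world relates to itself), so the schema is valid here.
(D) R is reflexive (each world relates to itself), so the schema is valid here.

A, B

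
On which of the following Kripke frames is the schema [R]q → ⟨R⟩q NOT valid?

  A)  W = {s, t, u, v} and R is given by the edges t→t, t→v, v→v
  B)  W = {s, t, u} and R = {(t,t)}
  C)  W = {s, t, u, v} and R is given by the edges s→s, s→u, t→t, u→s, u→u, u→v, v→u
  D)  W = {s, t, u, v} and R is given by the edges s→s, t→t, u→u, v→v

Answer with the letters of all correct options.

A, B

The schema [R]q → ⟨R⟩q is axiom D; it is valid on a frame iff R is serial.
(A) R is not serial (s has no R-successor), so the schema fails here.
(B) R is not serial (s has no R-successor), so the schema fails here.
(C) R is serial (every world has an R-successor), so the schema is valid here.
(D) R is serial (every world has an R-successor), so the schema is valid here.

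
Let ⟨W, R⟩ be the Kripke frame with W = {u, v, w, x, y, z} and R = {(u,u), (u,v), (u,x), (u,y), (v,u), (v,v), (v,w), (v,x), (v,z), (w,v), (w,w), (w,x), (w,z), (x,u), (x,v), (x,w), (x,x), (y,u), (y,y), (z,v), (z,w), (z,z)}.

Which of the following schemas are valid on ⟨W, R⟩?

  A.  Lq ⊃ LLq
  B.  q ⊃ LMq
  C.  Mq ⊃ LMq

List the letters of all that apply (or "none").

B

R is symmetric: every R-edge is matched by its reverse.
R is not transitive: u R v and v R w but not u R w.
R is not euclidean: u R v and u R y but not v R y.
(A) Lq ⊃ LLq is axiom 4; it is valid on a frame exactly when R is transitive. R is not transitive, so not valid.
(B) q ⊃ LMq is axiom B; it is valid on a frame exactly when R is symmetric. R is symmetric, so valid.
(C) axiom 5: valid iff R is euclidean. R is not euclidean — not valid.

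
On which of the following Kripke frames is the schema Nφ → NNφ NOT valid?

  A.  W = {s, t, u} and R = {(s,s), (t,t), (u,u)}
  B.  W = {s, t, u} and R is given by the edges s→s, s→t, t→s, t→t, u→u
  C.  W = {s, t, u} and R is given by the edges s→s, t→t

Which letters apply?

none

The schema Nφ → NNφ is axiom 4; it is valid on a frame iff R is transitive.
(A) R is transitive (R is closed under composition), so the schema is valid here.
(B) R is transitive (R is closed under composition), so the schema is valid here.
(C) R is transitive (R is closed under composition), so the schema is valid here.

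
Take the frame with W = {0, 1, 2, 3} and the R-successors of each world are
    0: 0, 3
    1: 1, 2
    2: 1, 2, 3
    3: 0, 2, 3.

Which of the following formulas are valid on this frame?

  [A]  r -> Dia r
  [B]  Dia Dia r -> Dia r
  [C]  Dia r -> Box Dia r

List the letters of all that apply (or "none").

A

R is reflexive: each world relates to itself.
R is not transitive: 0 R 3 and 3 R 2 but not 0 R 2.
R is not euclidean: 2 R 1 and 2 R 3 but not 1 R 3.
(A) r -> Dia r (the dual of axiom T) characterises the reflexive frames. R is reflexive — valid.
(B) the dual of axiom 4: valid iff R is transitive. R is not transitive — not valid.
(C) Dia r -> Box Dia r is axiom 5, which corresponds to the euclidean property. R is not euclidean — not valid.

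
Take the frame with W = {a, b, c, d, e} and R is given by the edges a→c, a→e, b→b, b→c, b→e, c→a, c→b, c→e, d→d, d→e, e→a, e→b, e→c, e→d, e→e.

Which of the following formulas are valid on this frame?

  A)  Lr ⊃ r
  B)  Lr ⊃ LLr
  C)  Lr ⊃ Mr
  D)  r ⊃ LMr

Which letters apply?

R is not reflexive: not a R a.
R is symmetric: every R-edge is matched by its reverse.
R is not transitive: a R c and c R a but not a R a.
R is serial: every world has an R-successor.
(A) Lr ⊃ r is axiom T; it is valid on a frame exactly when R is reflexive. R is not reflexive, so not valid.
(B) axiom 4: valid iff R is transitive. R is not transitive — not valid.
(C) Lr ⊃ Mr is axiom D; it is valid on a frame exactly when R is serial. R is serial, so valid.
(D) axiom B: valid iff R is symmetric. R is symmetric — valid.

C, D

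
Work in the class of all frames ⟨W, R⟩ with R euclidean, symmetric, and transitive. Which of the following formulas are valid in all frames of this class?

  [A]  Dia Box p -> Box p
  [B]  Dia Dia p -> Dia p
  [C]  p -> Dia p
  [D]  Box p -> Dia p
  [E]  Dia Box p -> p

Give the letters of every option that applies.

A, B, E

(A) Dia Box p -> Box p is the dual of axiom 5; it is valid on a frame exactly when R is euclidean. Every such R is euclidean, so valid.
(B) the dual of axiom 4: valid iff R is transitive. Every such R is transitive — valid.
(C) p -> Dia p is the dual of axiom T, which corresponds to reflexivity. Such an R need not be reflexive — not valid.
(D) Box p -> Dia p is axiom D; it is valid on a frame exactly when R is serial. Such an R need not be serial, so not valid.
(E) Dia Box p -> p is the dual of axiom B; it is valid on a frame exactly when R is symmetric. Every such R is symmetric, so valid.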